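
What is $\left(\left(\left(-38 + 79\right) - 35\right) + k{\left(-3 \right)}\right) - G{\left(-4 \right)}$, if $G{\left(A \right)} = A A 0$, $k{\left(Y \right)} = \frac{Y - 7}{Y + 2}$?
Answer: $16$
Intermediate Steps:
$k{\left(Y \right)} = \frac{-7 + Y}{2 + Y}$
$G{\left(A \right)} = 0$ ($G{\left(A \right)} = A^{2} \cdot 0 = 0$)
$\left(\left(\left(-38 + 79\right) - 35\right) + k{\left(-3 \right)}\right) - G{\left(-4 \right)} = \left(\left(\left(-38 + 79\right) - 35\right) + \frac{-7 - 3}{2 - 3}\right) - 0 = \left(\left(41 - 35\right) + \frac{1}{-1} \left(-10\right)\right) + 0 = \left(6 - -10\right) + 0 = \left(6 + 10\right) + 0 = 16 + 0 = 16$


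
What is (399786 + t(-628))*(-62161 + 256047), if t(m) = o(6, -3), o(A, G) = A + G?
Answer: 77513490054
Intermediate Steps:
t(m) = 3 (t(m) = 6 - 3 = 3)
(399786 + t(-628))*(-62161 + 256047) = (399786 + 3)*(-62161 + 256047) = 399789*193886 = 77513490054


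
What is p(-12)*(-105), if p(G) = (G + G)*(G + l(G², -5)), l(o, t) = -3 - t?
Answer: -25200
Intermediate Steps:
p(G) = 2*G*(2 + G) (p(G) = (G + G)*(G + (-3 - 1*(-5))) = (2*G)*(G + (-3 + 5)) = (2*G)*(G + 2) = (2*G)*(2 + G) = 2*G*(2 + G))
p(-12)*(-105) = (2*(-12)*(2 - 12))*(-105) = (2*(-12)*(-10))*(-105) = 240*(-105) = -25200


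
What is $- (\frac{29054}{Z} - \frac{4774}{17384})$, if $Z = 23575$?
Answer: $- \frac{4786923}{4997900} \approx -0.95779$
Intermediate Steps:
$- (\frac{29054}{Z} - \frac{4774}{17384}) = - (\frac{29054}{23575} - \frac{4774}{17384}) = - (29054 \cdot \frac{1}{23575} - \frac{2387}{8692}) = - (\frac{29054}{23575} - \frac{2387}{8692}) = \left(-1\right) \frac{4786923}{4997900} = - \frac{4786923}{4997900}$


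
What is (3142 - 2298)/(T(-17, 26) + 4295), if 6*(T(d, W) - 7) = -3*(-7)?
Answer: 1688/8611 ≈ 0.19603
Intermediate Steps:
T(d, W) = 21/2 (T(d, W) = 7 + (-3*(-7))/6 = 7 + (⅙)*21 = 7 + 7/2 = 21/2)
(3142 - 2298)/(T(-17, 26) + 4295) = (3142 - 2298)/(21/2 + 4295) = 844/(8611/2) = 844*(2/8611) = 1688/8611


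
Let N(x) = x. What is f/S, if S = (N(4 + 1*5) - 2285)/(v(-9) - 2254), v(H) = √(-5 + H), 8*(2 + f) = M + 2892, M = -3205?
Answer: -370783/9104 + 329*I*√14/18208 ≈ -40.727 + 0.067608*I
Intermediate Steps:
f = -329/8 (f = -2 + (-3205 + 2892)/8 = -2 + (⅛)*(-313) = -2 - 313/8 = -329/8 ≈ -41.125)
S = -2276/(-2254 + I*√14) (S = ((4 + 1*5) - 2285)/(√(-5 - 9) - 2254) = ((4 + 5) - 2285)/(√(-14) - 2254) = (9 - 2285)/(I*√14 - 2254) = -2276/(-2254 + I*√14) ≈ 1.0098 + 0.0016762*I)
f/S = -329/(8*(366436/362895 + 1138*I*√14/2540265))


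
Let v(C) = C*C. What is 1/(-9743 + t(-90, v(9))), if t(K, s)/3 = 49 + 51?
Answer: -1/9443 ≈ -0.00010590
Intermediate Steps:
v(C) = C**2
t(K, s) = 300 (t(K, s) = 3*(49 + 51) = 3*100 = 300)
1/(-9743 + t(-90, v(9))) = 1/(-9743 + 300) = 1/(-9443) = -1/9443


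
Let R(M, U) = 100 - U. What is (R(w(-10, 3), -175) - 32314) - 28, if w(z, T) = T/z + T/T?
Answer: -32067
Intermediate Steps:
w(z, T) = 1 + T/z (w(z, T) = T/z + 1 = 1 + T/z)
(R(w(-10, 3), -175) - 32314) - 28 = ((100 - 1*(-175)) - 32314) - 28 = ((100 + 175) - 32314) - 28 = (275 - 32314) - 28 = -32039 - 28 = -32067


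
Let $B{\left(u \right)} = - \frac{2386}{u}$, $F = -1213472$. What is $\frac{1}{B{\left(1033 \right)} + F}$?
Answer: $- \frac{1033}{1253518962} \approx -8.2408 \cdot 10^{-7}$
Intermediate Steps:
$\frac{1}{B{\left(1033 \right)} + F} = \frac{1}{- \frac{2386}{1033} - 1213472} = \frac{1}{- \frac{1253518962}{1033}} = - \frac{1033}{1253518962}$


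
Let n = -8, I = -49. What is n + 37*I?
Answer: -1821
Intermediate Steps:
n + 37*I = -8 + 37*(-49) = -8 - 1813 = -1821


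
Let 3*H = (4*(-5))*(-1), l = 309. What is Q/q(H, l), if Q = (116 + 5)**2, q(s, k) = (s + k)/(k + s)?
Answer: 14641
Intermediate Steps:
H = 20/3 (H = ((4*(-5))*(-1))/3 = (-20*(-1))/3 = (1/3)*20 = 20/3 ≈ 6.6667)
q(s, k) = 1 (q(s, k) = (k + s)/(k + s) = 1)
Q = 14641 (Q = 121**2 = 14641)
Q/q(H, l) = 14641/1 = 14641*1 = 14641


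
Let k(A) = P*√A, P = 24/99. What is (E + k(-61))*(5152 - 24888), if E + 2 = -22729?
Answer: 448619016 - 157888*I*√61/33 ≈ 4.4862e+8 - 37368.0*I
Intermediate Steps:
E = -22731 (E = -2 - 22729 = -22731)
P = 8/33 (P = 24*(1/99) = 8/33 ≈ 0.24242)
k(A) = 8*√A/33
(E + k(-61))*(5152 - 24888) = (-22731 + 8*√(-61)/33)*(5152 - 24888) = (-22731 + 8*(I*√61)/33)*(-19736) = (-22731 + 8*I*√61/33)*(-19736) = 448619016 - 157888*I*√61/33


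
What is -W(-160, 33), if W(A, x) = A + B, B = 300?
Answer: -140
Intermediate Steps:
W(A, x) = 300 + A (W(A, x) = A + 300 = 300 + A)
-W(-160, 33) = -(300 - 160) = -1*140 = -140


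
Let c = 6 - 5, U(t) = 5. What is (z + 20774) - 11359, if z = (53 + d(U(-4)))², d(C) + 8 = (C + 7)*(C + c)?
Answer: 23104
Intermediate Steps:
c = 1
d(C) = -8 + (1 + C)*(7 + C) (d(C) = -8 + (C + 7)*(C + 1) = -8 + (7 + C)*(1 + C) = -8 + (1 + C)*(7 + C))
z = 13689 (z = (53 + (-1 + 5² + 8*5))² = (53 + (-1 + 25 + 40))² = (53 + 64)² = 117² = 13689)
(z + 20774) - 11359 = (13689 + 20774) - 11359 = 34463 - 11359 = 23104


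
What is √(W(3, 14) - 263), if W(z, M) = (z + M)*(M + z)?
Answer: √26 ≈ 5.0990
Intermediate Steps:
W(z, M) = (M + z)² (W(z, M) = (M + z)*(M + z) = (M + z)²)
√(W(3, 14) - 263) = √((14 + 3)² - 263) = √(17² - 263) = √(289 - 263) = √26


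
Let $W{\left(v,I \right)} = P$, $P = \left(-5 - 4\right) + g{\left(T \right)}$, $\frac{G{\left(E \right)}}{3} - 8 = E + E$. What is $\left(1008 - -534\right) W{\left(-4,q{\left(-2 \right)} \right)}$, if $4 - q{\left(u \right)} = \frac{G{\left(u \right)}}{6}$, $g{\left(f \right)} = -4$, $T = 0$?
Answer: $-20046$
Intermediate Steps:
$G{\left(E \right)} = 24 + 6 E$ ($G{\left(E \right)} = 24 + 3 \left(E + E\right) = 24 + 3 \cdot 2 E = 24 + 6 E$)
$P = -13$ ($P = \left(-5 - 4\right) - 4 = -9 - 4 = -13$)
$q{\left(u \right)} = - u$ ($q{\left(u \right)} = 4 - \frac{24 + 6 u}{6} = 4 - \left(24 + 6 u\right) \frac{1}{6} = 4 - \left(4 + u\right) = - u$)
$W{\left(v,I \right)} = -13$
$\left(1008 - -534\right) W{\left(-4,q{\left(-2 \right)} \right)} = \left(1008 - -534\right) \left(-13\right) = \left(1008 + 534\right) \left(-13\right) = 1542 \left(-13\right) = -20046$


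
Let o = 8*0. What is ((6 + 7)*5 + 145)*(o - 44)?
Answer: -9240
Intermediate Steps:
o = 0
((6 + 7)*5 + 145)*(o - 44) = ((6 + 7)*5 + 145)*(0 - 44) = (13*5 + 145)*(-44) = (65 + 145)*(-44) = 210*(-44) = -9240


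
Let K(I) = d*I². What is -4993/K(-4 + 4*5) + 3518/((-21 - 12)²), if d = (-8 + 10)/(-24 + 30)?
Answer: -15411523/278784 ≈ -55.281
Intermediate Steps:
d = ⅓ (d = 2/6 = 2*(⅙) = ⅓ ≈ 0.33333)
K(I) = I²/3
-4993/K(-4 + 4*5) + 3518/((-21 - 12)²) = -4993*3/(-4 + 4*5)² + 3518/((-21 - 12)²) = -4993*3/(-4 + 20)² + 3518/((-33)²) = -4993/((⅓)*16²) + 3518/1089 = -4993/((⅓)*256) + 3518*(1/1089) = -4993/256/3 + 3518/1089 = -4993*3/256 + 3518/1089 = -14979/256 + 3518/1089 = -15411523/278784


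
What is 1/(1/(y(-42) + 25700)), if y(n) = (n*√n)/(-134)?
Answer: 25700 + 21*I*√42/67 ≈ 25700.0 + 2.0313*I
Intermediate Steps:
y(n) = -n^(3/2)/134 (y(n) = n^(3/2)*(-1/134) = -n^(3/2)/134)
1/(1/(y(-42) + 25700)) = 1/(1/(-(-21)*I*√42/67 + 25700)) = 1/(1/(21*I*√42/67 + 25700)) = 1/(1/(25700 + 21*I*√42/67)) = 25700 + 21*I*√42/67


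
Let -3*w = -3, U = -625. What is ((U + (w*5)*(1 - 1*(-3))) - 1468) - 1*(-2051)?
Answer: -22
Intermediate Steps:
w = 1 (w = -1/3*(-3) = 1)
((U + (w*5)*(1 - 1*(-3))) - 1468) - 1*(-2051) = ((-625 + (1*5)*(1 - 1*(-3))) - 1468) - 1*(-2051) = ((-625 + 5*(1 + 3)) - 1468) + 2051 = ((-625 + 5*4) - 1468) + 2051 = ((-625 + 20) - 1468) + 2051 = (-605 - 1468) + 2051 = -2073 + 2051 = -22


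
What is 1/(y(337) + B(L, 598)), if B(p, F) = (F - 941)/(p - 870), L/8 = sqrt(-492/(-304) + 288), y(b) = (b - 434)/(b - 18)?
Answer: 703775886/42300689 - 687764*sqrt(418209)/42300689 ≈ 6.1230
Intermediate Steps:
y(b) = (-434 + b)/(-18 + b)
L = 4*sqrt(418209)/19 (L = 8*sqrt(-492/(-304) + 288) = 8*sqrt(-492*(-1/304) + 288) = 8*sqrt(123/76 + 288) = 8*sqrt(22011/76) = 8*(sqrt(418209)/38) = 4*sqrt(418209)/19 ≈ 136.15)
B(p, F) = (-941 + F)/(-870 + p)
1/(y(337) + B(L, 598)) = 1/((-434 + 337)/(-18 + 337) + (-941 + 598)/(-870 + 4*sqrt(418209)/19)) = 1/(-97/319 - 343/(-870 + 4*sqrt(418209)/19))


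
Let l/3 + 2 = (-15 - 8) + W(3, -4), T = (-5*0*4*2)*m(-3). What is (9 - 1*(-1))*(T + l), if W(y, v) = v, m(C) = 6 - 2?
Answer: -870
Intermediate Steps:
m(C) = 4
T = 0 (T = -5*0*4*2*4 = -0*2*4 = -5*0*4 = 0*4 = 0)
l = -87 (l = -6 + 3*((-15 - 8) - 4) = -6 + 3*(-23 - 4) = -6 + 3*(-27) = -6 - 81 = -87)
(9 - 1*(-1))*(T + l) = (9 - 1*(-1))*(0 - 87) = (9 + 1)*(-87) = 10*(-87) = -870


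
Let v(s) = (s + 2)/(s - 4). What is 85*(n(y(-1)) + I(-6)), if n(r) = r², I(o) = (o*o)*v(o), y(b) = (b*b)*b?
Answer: 1309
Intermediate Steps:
v(s) = (2 + s)/(-4 + s)
y(b) = b³ (y(b) = b²*b = b³)
I(o) = o²*(2 + o)/(-4 + o) (I(o) = (o*o)*((2 + o)/(-4 + o)) = o²*((2 + o)/(-4 + o)) = o²*(2 + o)/(-4 + o))
85*(n(y(-1)) + I(-6)) = 85*(((-1)³)² + (-6)²*(2 - 6)/(-4 - 6)) = 85*((-1)² + 36*(-4)/(-10)) = 85*(1 + 36*(-⅒)*(-4)) = 85*(1 + 72/5) = 85*(77/5) = 1309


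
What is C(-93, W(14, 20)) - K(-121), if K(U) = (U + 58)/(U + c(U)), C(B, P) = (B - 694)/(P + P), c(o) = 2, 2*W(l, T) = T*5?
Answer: -14279/1700 ≈ -8.3994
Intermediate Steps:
W(l, T) = 5*T/2 (W(l, T) = (T*5)/2 = (5*T)/2 = 5*T/2)
C(B, P) = (-694 + B)/(2*P) (C(B, P) = (-694 + B)/((2*P)) = (-694 + B)*(1/(2*P)) = (-694 + B)/(2*P))
K(U) = (58 + U)/(2 + U) (K(U) = (U + 58)/(U + 2) = (58 + U)/(2 + U))
C(-93, W(14, 20)) - K(-121) = (-694 - 93)/(2*(((5/2)*20))) - (58 - 121)/(2 - 121) = (1/2)*(-787)/50 - (-63)/(-119) = (1/2)*(1/50)*(-787) - (-1)*(-63)/119 = -787/100 - 1*9/17 = -787/100 - 9/17 = -14279/1700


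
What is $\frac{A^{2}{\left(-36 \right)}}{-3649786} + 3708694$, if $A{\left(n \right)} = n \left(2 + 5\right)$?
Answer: $\frac{966852812570}{260699} \approx 3.7087 \cdot 10^{6}$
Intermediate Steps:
$A{\left(n \right)} = 7 n$ ($A{\left(n \right)} = n 7 = 7 n$)
$\frac{A^{2}{\left(-36 \right)}}{-3649786} + 3708694 = \frac{\left(7 \left(-36\right)\right)^{2}}{-3649786} + 3708694 = \left(-252\right)^{2} \left(- \frac{1}{3649786}\right) + 3708694 = 63504 \left(- \frac{1}{3649786}\right) + 3708694 = - \frac{4536}{260699} + 3708694 = \frac{966852812570}{260699}$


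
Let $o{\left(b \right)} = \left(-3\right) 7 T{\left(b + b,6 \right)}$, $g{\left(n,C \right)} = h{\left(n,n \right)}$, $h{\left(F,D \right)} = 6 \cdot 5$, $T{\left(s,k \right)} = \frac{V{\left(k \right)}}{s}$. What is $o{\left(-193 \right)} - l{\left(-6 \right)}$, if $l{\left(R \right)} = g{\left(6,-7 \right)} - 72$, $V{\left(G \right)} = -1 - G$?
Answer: $\frac{16065}{386} \approx 41.619$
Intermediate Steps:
$T{\left(s,k \right)} = \frac{-1 - k}{s}$
$h{\left(F,D \right)} = 30$
$g{\left(n,C \right)} = 30$
$l{\left(R \right)} = -42$ ($l{\left(R \right)} = 30 - 72 = -42$)
$o{\left(b \right)} = \frac{147}{2 b}$ ($o{\left(b \right)} = \left(-3\right) 7 \frac{-1 - 6}{b + b} = - 21 \frac{-1 - 6}{2 b} = - 21 \frac{1}{2 b} \left(-7\right) = - 21 \left(- \frac{7}{2 b}\right) = \frac{147}{2 b}$)
$o{\left(-193 \right)} - l{\left(-6 \right)} = \frac{147}{2 \left(-193\right)} - -42 = \frac{147}{2} \left(- \frac{1}{193}\right) + 42 = - \frac{147}{386} + 42 = \frac{16065}{386}$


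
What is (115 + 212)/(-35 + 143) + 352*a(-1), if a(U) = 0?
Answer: 109/36 ≈ 3.0278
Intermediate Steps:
(115 + 212)/(-35 + 143) + 352*a(-1) = (115 + 212)/(-35 + 143) + 352*0 = 327/108 + 0 = 327*(1/108) + 0 = 109/36 + 0 = 109/36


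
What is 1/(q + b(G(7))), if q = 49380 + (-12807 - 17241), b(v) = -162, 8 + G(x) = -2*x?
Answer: 1/19170 ≈ 5.2165e-5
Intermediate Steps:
G(x) = -8 - 2*x
q = 19332 (q = 49380 - 30048 = 19332)
1/(q + b(G(7))) = 1/(19332 - 162) = 1/19170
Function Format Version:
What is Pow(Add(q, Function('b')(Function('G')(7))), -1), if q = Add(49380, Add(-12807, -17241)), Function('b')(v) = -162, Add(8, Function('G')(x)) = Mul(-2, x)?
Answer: Rational(1, 19170) ≈ 5.2165e-5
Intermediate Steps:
Function('G')(x) = Add(-8, Mul(-2, x))
q = 19332 (q = Add(49380, -30048) = 19332)
Pow(Add(q, Function('b')(Function('G')(7))), -1) = Pow(Add(19332, -162), -1) = Pow(19170, -1) = Rational(1, 19170)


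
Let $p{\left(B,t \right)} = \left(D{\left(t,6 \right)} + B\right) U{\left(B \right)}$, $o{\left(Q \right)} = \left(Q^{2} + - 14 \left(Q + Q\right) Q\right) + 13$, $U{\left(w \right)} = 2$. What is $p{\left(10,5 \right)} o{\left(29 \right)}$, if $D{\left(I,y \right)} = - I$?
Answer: $-226940$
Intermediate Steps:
$o{\left(Q \right)} = 13 - 27 Q^{2}$ ($o{\left(Q \right)} = \left(Q^{2} + - 14 \cdot 2 Q Q\right) + 13 = \left(Q^{2} + - 28 Q Q\right) + 13 = \left(Q^{2} - 28 Q^{2}\right) + 13 = - 27 Q^{2} + 13 = 13 - 27 Q^{2}$)
$p{\left(B,t \right)} = - 2 t + 2 B$ ($p{\left(B,t \right)} = \left(- t + B\right) 2 = \left(B - t\right) 2 = - 2 t + 2 B$)
$p{\left(10,5 \right)} o{\left(29 \right)} = \left(\left(-2\right) 5 + 2 \cdot 10\right) \left(13 - 27 \cdot 29^{2}\right) = \left(-10 + 20\right) \left(13 - 22707\right) = 10 \left(13 - 22707\right) = 10 \left(-22694\right) = -226940$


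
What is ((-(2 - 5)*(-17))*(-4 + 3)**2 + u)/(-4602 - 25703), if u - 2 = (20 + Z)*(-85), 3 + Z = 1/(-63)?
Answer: 94037/1909215 ≈ 0.049254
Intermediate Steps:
Z = -190/63 (Z = -3 + 1/(-63) = -3 - 1/63 = -190/63 ≈ -3.0159)
u = -90824/63 (u = 2 + (20 - 190/63)*(-85) = 2 + (1070/63)*(-85) = 2 - 90950/63 = -90824/63 ≈ -1441.7)
((-(2 - 5)*(-17))*(-4 + 3)**2 + u)/(-4602 - 25703) = ((-(2 - 5)*(-17))*(-4 + 3)**2 - 90824/63)/(-4602 - 25703) = ((-1*(-3)*(-17))*(-1)**2 - 90824/63)/(-30305) = ((3*(-17))*1 - 90824/63)*(-1/30305) = (-51*1 - 90824/63)*(-1/30305) = (-51 - 90824/63)*(-1/30305) = -94037/63*(-1/30305) = 94037/1909215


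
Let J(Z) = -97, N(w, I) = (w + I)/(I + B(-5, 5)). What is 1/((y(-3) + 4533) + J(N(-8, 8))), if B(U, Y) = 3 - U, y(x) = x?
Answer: 1/4433 ≈ 0.00022558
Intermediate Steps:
N(w, I) = (I + w)/(8 + I) (N(w, I) = (w + I)/(I + (3 - 1*(-5))) = (I + w)/(I + (3 + 5)) = (I + w)/(I + 8) = (I + w)/(8 + I))
1/((y(-3) + 4533) + J(N(-8, 8))) = 1/((-3 + 4533) - 97) = 1/(4530 - 97) = 1/4433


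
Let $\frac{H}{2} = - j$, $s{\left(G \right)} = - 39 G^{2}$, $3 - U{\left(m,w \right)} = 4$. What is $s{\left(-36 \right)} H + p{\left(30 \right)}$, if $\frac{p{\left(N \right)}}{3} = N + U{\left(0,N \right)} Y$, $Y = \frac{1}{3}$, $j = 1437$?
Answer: $145263545$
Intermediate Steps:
$U{\left(m,w \right)} = -1$ ($U{\left(m,w \right)} = 3 - 4 = -1$)
$H = -2874$ ($H = 2 \left(\left(-1\right) 1437\right) = 2 \left(-1437\right) = -2874$)
$Y = \frac{1}{3} \approx 0.33333$
$p{\left(N \right)} = -1 + 3 N$ ($p{\left(N \right)} = 3 \left(N - \frac{1}{3}\right) = 3 \left(- \frac{1}{3} + N\right) = -1 + 3 N$)
$s{\left(-36 \right)} H + p{\left(30 \right)} = - 39 \left(-36\right)^{2} \left(-2874\right) + \left(-1 + 3 \cdot 30\right) = \left(-39\right) 1296 \left(-2874\right) + \left(-1 + 90\right) = \left(-50544\right) \left(-2874\right) + 89 = 145263456 + 89 = 145263545$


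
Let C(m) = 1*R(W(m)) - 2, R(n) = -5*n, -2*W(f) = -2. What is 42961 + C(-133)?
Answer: 42954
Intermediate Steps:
W(f) = 1 (W(f) = -½*(-2) = 1)
C(m) = -7 (C(m) = 1*(-5*1) - 2 = 1*(-5) - 2 = -5 - 2 = -7)
42961 + C(-133) = 42961 - 7 = 42954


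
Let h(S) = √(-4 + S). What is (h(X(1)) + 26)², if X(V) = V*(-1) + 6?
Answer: 729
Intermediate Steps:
X(V) = 6 - V (X(V) = -V + 6 = 6 - V)
(h(X(1)) + 26)² = (√(-4 + (6 - 1*1)) + 26)² = (√(-4 + (6 - 1)) + 26)² = (√(-4 + 5) + 26)² = (√1 + 26)² = (1 + 26)² = 27² = 729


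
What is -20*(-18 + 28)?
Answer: -200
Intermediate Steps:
-20*(-18 + 28) = -20*10 = -200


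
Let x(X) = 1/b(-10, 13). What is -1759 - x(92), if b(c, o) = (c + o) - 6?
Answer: -5276/3 ≈ -1758.7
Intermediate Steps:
b(c, o) = -6 + c + o
x(X) = -1/3 (x(X) = 1/(-6 - 10 + 13) = 1/(-3) = -1/3)
-1759 - x(92) = -1759 - 1*(-1/3) = -1759 + 1/3 = -5276/3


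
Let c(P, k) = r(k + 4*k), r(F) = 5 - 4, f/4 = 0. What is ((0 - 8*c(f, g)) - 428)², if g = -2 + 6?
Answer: 190096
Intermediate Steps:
f = 0 (f = 4*0 = 0)
g = 4
r(F) = 1
c(P, k) = 1
((0 - 8*c(f, g)) - 428)² = ((0 - 8*1) - 428)² = ((0 - 8) - 428)² = (-8 - 428)² = (-436)² = 190096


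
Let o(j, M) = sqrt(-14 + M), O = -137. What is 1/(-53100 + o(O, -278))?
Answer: -13275/704902573 - I*sqrt(73)/1409805146 ≈ -1.8832e-5 - 6.0604e-9*I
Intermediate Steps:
1/(-53100 + o(O, -278)) = 1/(-53100 + sqrt(-14 - 278)) = 1/(-53100 + sqrt(-292)) = 1/(-53100 + 2*I*sqrt(73))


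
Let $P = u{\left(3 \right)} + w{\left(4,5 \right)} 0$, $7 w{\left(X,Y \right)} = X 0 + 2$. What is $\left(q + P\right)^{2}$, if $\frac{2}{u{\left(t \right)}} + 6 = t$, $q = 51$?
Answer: $\frac{22801}{9} \approx 2533.4$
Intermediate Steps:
$w{\left(X,Y \right)} = \frac{2}{7}$ ($w{\left(X,Y \right)} = \frac{X 0 + 2}{7} = \frac{0 + 2}{7} = \frac{1}{7} \cdot 2 = \frac{2}{7}$)
$u{\left(t \right)} = \frac{2}{-6 + t}$
$P = - \frac{2}{3}$ ($P = \frac{2}{-6 + 3} + \frac{2}{7} \cdot 0 = \frac{2}{-3} + 0 = 2 \left(- \frac{1}{3}\right) + 0 = - \frac{2}{3} + 0 = - \frac{2}{3} \approx -0.66667$)
$\left(q + P\right)^{2} = \left(51 - \frac{2}{3}\right)^{2} = \left(\frac{151}{3}\right)^{2} = \frac{22801}{9}$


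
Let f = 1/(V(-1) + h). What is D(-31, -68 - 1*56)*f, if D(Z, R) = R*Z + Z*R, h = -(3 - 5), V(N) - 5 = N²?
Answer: 961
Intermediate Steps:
V(N) = 5 + N²
h = 2 (h = -1*(-2) = 2)
D(Z, R) = 2*R*Z (D(Z, R) = R*Z + R*Z = 2*R*Z)
f = ⅛ (f = 1/((5 + (-1)²) + 2) = 1/((5 + 1) + 2) = 1/(6 + 2) = 1/8 = ⅛ ≈ 0.12500)
D(-31, -68 - 1*56)*f = (2*(-68 - 1*56)*(-31))*(⅛) = (2*(-68 - 56)*(-31))*(⅛) = (2*(-124)*(-31))*(⅛) = 7688*(⅛) = 961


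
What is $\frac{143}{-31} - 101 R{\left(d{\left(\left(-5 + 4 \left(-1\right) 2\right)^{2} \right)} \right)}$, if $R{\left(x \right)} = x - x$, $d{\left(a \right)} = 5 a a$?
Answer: $- \frac{143}{31} \approx -4.6129$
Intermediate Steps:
$d{\left(a \right)} = 5 a^{2}$
$R{\left(x \right)} = 0$
$\frac{143}{-31} - 101 R{\left(d{\left(\left(-5 + 4 \left(-1\right) 2\right)^{2} \right)} \right)} = \frac{143}{-31} - 0 = 143 \left(- \frac{1}{31}\right) + 0 = - \frac{143}{31} + 0 = - \frac{143}{31}$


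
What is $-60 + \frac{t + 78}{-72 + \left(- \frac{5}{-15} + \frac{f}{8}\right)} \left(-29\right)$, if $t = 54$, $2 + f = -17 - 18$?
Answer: $- \frac{17988}{1831} \approx -9.8241$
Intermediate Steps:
$f = -37$ ($f = -2 - 35 = -37$)
$-60 + \frac{t + 78}{-72 + \left(- \frac{5}{-15} + \frac{f}{8}\right)} \left(-29\right) = -60 + \frac{54 + 78}{-72 - \left(- \frac{1}{3} + \frac{37}{8}\right)} \left(-29\right) = -60 + \frac{132}{-72 - \frac{103}{24}} \left(-29\right) = -60 + \frac{132}{- \frac{1831}{24}} \left(-29\right) = -60 + 132 \left(- \frac{24}{1831}\right) \left(-29\right) = -60 - - \frac{91872}{1831} = -60 + \frac{91872}{1831} = - \frac{17988}{1831}$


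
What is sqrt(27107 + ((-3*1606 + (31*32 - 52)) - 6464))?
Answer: sqrt(16765) ≈ 129.48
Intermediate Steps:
sqrt(27107 + ((-3*1606 + (31*32 - 52)) - 6464)) = sqrt(27107 + ((-4818 + (992 - 52)) - 6464)) = sqrt(27107 + ((-4818 + 940) - 6464)) = sqrt(27107 + (-3878 - 6464)) = sqrt(27107 - 10342) = sqrt(16765)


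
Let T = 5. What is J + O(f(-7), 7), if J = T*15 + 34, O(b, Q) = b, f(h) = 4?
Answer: 113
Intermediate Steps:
J = 109 (J = 5*15 + 34 = 75 + 34 = 109)
J + O(f(-7), 7) = 109 + 4 = 113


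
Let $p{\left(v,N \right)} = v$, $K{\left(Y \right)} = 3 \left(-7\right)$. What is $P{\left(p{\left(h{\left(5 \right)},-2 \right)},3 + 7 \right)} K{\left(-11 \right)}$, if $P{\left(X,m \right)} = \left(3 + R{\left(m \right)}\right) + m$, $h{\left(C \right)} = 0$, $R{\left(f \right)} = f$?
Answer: $-483$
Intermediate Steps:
$K{\left(Y \right)} = -21$
$P{\left(X,m \right)} = 3 + 2 m$ ($P{\left(X,m \right)} = \left(3 + m\right) + m = 3 + 2 m$)
$P{\left(p{\left(h{\left(5 \right)},-2 \right)},3 + 7 \right)} K{\left(-11 \right)} = \left(3 + 2 \left(3 + 7\right)\right) \left(-21\right) = \left(3 + 2 \cdot 10\right) \left(-21\right) = \left(3 + 20\right) \left(-21\right) = 23 \left(-21\right) = -483$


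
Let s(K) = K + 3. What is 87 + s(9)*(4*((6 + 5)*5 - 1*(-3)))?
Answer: 2871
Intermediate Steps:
s(K) = 3 + K
87 + s(9)*(4*((6 + 5)*5 - 1*(-3))) = 87 + (3 + 9)*(4*((6 + 5)*5 - 1*(-3))) = 87 + 12*(4*(11*5 + 3)) = 87 + 12*(4*(55 + 3)) = 87 + 12*(4*58) = 87 + 12*232 = 87 + 2784 = 2871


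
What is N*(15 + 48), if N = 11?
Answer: 693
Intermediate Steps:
N*(15 + 48) = 11*(15 + 48) = 11*63 = 693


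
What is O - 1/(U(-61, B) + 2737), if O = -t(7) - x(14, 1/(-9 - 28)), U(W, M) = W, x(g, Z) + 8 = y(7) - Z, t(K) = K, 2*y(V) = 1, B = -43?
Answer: 46793/99012 ≈ 0.47260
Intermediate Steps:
y(V) = ½ (y(V) = (½)*1 = ½)
x(g, Z) = -15/2 - Z (x(g, Z) = -8 + (½ - Z) = -15/2 - Z)
O = 35/74 (O = -1*7 - (-15/2 - 1/(-9 - 28)) = -7 - (-15/2 - 1/(-37)) = -7 - (-15/2 - 1*(-1/37)) = -7 - (-15/2 + 1/37) = -7 - 1*(-553/74) = -7 + 553/74 = 35/74 ≈ 0.47297)
O - 1/(U(-61, B) + 2737) = 35/74 - 1/(-61 + 2737) = 35/74 - 1/2676 = 46793/99012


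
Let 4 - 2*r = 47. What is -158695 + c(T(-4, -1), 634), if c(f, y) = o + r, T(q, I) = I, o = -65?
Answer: -317563/2 ≈ -1.5878e+5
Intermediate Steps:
r = -43/2 (r = 2 - 1/2*47 = 2 - 47/2 = -43/2 ≈ -21.500)
c(f, y) = -173/2 (c(f, y) = -65 - 43/2 = -173/2)
-158695 + c(T(-4, -1), 634) = -158695 - 173/2 = -317563/2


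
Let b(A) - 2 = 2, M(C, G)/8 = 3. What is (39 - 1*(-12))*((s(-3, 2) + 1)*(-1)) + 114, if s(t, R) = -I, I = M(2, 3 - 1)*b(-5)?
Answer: 4959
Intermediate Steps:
M(C, G) = 24 (M(C, G) = 8*3 = 24)
b(A) = 4 (b(A) = 2 + 2 = 4)
I = 96 (I = 24*4 = 96)
s(t, R) = -96 (s(t, R) = -1*96 = -96)
(39 - 1*(-12))*((s(-3, 2) + 1)*(-1)) + 114 = (39 - 1*(-12))*((-96 + 1)*(-1)) + 114 = (39 + 12)*(-95*(-1)) + 114 = 51*95 + 114 = 4845 + 114 = 4959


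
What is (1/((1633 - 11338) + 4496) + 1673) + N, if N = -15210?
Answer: -70514234/5209 ≈ -13537.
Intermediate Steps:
(1/((1633 - 11338) + 4496) + 1673) + N = (1/((1633 - 11338) + 4496) + 1673) - 15210 = (1/(-9705 + 4496) + 1673) - 15210 = (1/(-5209) + 1673) - 15210 = (-1/5209 + 1673) - 15210 = 8714656/5209 - 15210 = -70514234/5209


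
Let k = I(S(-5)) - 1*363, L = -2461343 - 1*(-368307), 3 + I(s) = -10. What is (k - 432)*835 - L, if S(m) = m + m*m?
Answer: 1418356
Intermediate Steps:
S(m) = m + m²
I(s) = -13 (I(s) = -3 - 10 = -13)
L = -2093036 (L = -2461343 + 368307 = -2093036)
k = -376 (k = -13 - 1*363 = -13 - 363 = -376)
(k - 432)*835 - L = (-376 - 432)*835 - 1*(-2093036) = -808*835 + 2093036 = -674680 + 2093036 = 1418356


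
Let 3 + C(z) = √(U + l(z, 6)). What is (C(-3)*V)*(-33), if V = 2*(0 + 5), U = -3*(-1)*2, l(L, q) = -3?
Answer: 990 - 330*√3 ≈ 418.42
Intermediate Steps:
U = 6 (U = 3*2 = 6)
V = 10 (V = 2*5 = 10)
C(z) = -3 + √3 (C(z) = -3 + √(6 - 3) = -3 + √3)
(C(-3)*V)*(-33) = ((-3 + √3)*10)*(-33) = (-30 + 10*√3)*(-33) = 990 - 330*√3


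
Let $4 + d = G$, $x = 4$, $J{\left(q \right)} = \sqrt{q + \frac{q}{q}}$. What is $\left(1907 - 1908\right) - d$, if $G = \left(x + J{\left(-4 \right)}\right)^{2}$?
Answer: $3 - \left(4 + i \sqrt{3}\right)^{2} \approx -10.0 - 13.856 i$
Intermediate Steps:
$J{\left(q \right)} = \sqrt{1 + q}$ ($J{\left(q \right)} = \sqrt{q + 1} = \sqrt{1 + q}$)
$G = \left(4 + i \sqrt{3}\right)^{2}$ ($G = \left(4 + \sqrt{1 - 4}\right)^{2} = \left(4 + \sqrt{-3}\right)^{2} = \left(4 + i \sqrt{3}\right)^{2} \approx 13.0 + 13.856 i$)
$d = -4 + \left(4 + i \sqrt{3}\right)^{2} \approx 9.0 + 13.856 i$
$\left(1907 - 1908\right) - d = \left(1907 - 1908\right) - \left(9 + 8 i \sqrt{3}\right) = -1 - \left(9 + 8 i \sqrt{3}\right) = -10 - 8 i \sqrt{3}$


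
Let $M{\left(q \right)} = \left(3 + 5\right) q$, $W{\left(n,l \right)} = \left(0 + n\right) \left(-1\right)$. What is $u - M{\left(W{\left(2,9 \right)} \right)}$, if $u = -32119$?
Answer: $-32103$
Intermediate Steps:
$W{\left(n,l \right)} = - n$ ($W{\left(n,l \right)} = n \left(-1\right) = - n$)
$M{\left(q \right)} = 8 q$
$u - M{\left(W{\left(2,9 \right)} \right)} = -32119 - 8 \left(\left(-1\right) 2\right) = -32119 - 8 \left(-2\right) = -32119 - -16 = -32119 + 16 = -32103$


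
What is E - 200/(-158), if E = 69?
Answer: 5551/79 ≈ 70.266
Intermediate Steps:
E - 200/(-158) = 69 - 200/(-158) = 69 - 200*(-1/158) = 69 + 100/79 = 5551/79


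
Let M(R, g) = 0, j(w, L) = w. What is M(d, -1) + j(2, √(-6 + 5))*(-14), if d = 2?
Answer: -28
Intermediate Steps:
M(d, -1) + j(2, √(-6 + 5))*(-14) = 0 + 2*(-14) = 0 - 28 = -28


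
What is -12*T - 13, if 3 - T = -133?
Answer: -1645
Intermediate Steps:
T = 136 (T = 3 - 1*(-133) = 3 + 133 = 136)
-12*T - 13 = -12*136 - 13 = -1632 - 13 = -1645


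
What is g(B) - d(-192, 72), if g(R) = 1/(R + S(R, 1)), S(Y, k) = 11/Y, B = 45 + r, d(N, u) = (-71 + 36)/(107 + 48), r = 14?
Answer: 26273/108252 ≈ 0.24270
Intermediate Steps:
d(N, u) = -7/31 (d(N, u) = -35/155 = -35*1/155 = -7/31)
B = 59 (B = 45 + 14 = 59)
g(R) = 1/(R + 11/R)
g(B) - d(-192, 72) = 59/(11 + 59**2) - 1*(-7/31) = 59/(11 + 3481) + 7/31 = 59/3492 + 7/31 = 26273/108252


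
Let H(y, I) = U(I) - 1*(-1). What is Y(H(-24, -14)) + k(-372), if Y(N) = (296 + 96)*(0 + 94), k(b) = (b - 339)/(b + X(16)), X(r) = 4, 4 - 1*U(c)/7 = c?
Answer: 13560775/368 ≈ 36850.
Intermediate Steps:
U(c) = 28 - 7*c
H(y, I) = 29 - 7*I (H(y, I) = (28 - 7*I) - 1*(-1) = (28 - 7*I) + 1 = 29 - 7*I)
k(b) = (-339 + b)/(4 + b) (k(b) = (b - 339)/(b + 4) = (-339 + b)/(4 + b))
Y(N) = 36848 (Y(N) = 392*94 = 36848)
Y(H(-24, -14)) + k(-372) = 36848 + (-339 - 372)/(4 - 372) = 36848 - 711/(-368) = 36848 - 1/368*(-711) = 36848 + 711/368 = 13560775/368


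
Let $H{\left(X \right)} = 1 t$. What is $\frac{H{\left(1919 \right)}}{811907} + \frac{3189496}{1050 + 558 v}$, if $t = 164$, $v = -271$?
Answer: $- \frac{323693687665}{15240306297} \approx -21.239$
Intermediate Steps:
$H{\left(X \right)} = 164$ ($H{\left(X \right)} = 1 \cdot 164 = 164$)
$\frac{H{\left(1919 \right)}}{811907} + \frac{3189496}{1050 + 558 v} = \frac{164}{811907} + \frac{3189496}{1050 + 558 \left(-271\right)} = 164 \cdot \frac{1}{811907} + \frac{3189496}{1050 - 151218} = \frac{164}{811907} + \frac{3189496}{-150168} = \frac{164}{811907} + 3189496 \left(- \frac{1}{150168}\right) = \frac{164}{811907} - \frac{398687}{18771} = - \frac{323693687665}{15240306297}$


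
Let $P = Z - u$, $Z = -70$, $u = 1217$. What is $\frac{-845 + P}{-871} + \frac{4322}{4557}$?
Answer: $\frac{1036922}{305319} \approx 3.3962$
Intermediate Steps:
$P = -1287$ ($P = -70 - 1217 = -1287$)
$\frac{-845 + P}{-871} + \frac{4322}{4557} = \frac{-845 - 1287}{-871} + \frac{4322}{4557} = \left(-2132\right) \left(- \frac{1}{871}\right) + 4322 \cdot \frac{1}{4557} = \frac{164}{67} + \frac{4322}{4557} = \frac{1036922}{305319}$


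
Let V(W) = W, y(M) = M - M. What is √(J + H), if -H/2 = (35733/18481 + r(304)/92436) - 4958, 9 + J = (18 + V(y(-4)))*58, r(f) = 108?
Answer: √221855924963471565391/142359143 ≈ 104.63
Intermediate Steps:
y(M) = 0
J = 1035 (J = -9 + (18 + 0)*58 = -9 + 18*58 = -9 + 1044 = 1035)
H = 1411082426732/142359143 (H = -2*((35733/18481 + 108/92436) - 4958) = -2*((35733*(1/18481) + 108*(1/92436)) - 4958) = -2*((35733/18481 + 9/7703) - 4958) = -2*(275417628/142359143 - 4958) = -2*(-705541213366/142359143) = 1411082426732/142359143 ≈ 9912.1)
√(J + H) = √(1035 + 1411082426732/142359143) = √(1558424139737/142359143) = √221855924963471565391/142359143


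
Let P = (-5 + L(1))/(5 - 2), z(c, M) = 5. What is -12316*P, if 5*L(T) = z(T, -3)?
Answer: 49264/3 ≈ 16421.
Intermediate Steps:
L(T) = 1 (L(T) = (⅕)*5 = 1)
P = -4/3 (P = (-5 + 1)/(5 - 2) = -4/3 ≈ -1.3333)
-12316*P = -12316*(-4/3) = 49264/3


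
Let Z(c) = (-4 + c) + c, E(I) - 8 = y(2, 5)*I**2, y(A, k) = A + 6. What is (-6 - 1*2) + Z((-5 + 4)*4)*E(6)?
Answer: -3560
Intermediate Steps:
y(A, k) = 6 + A
E(I) = 8 + 8*I**2 (E(I) = 8 + (6 + 2)*I**2 = 8 + 8*I**2)
Z(c) = -4 + 2*c
(-6 - 1*2) + Z((-5 + 4)*4)*E(6) = (-6 - 1*2) + (-4 + 2*((-5 + 4)*4))*(8 + 8*6**2) = (-6 - 2) + (-4 + 2*(-1*4))*(8 + 8*36) = -8 + (-4 + 2*(-4))*(8 + 288) = -8 + (-4 - 8)*296 = -8 - 12*296 = -8 - 3552 = -3560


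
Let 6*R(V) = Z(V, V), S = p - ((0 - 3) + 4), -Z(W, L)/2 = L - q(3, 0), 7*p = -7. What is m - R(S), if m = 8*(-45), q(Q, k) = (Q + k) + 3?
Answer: -1088/3 ≈ -362.67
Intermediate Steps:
q(Q, k) = 3 + Q + k
p = -1 (p = (1/7)*(-7) = -1)
Z(W, L) = 12 - 2*L (Z(W, L) = -2*(L - (3 + 3 + 0)) = -2*(L - 1*6) = -2*(L - 6) = -2*(-6 + L) = 12 - 2*L)
S = -2 (S = -1 - ((0 - 3) + 4) = -1 - (-3 + 4) = -1 - 1*1 = -1 - 1 = -2)
R(V) = 2 - V/3 (R(V) = (12 - 2*V)/6 = 2 - V/3)
m = -360
m - R(S) = -360 - (2 - 1/3*(-2)) = -360 - (2 + 2/3) = -360 - 1*8/3 = -360 - 8/3 = -1088/3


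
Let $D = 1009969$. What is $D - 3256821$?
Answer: $-2246852$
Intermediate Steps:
$D - 3256821 = 1009969 - 3256821 = -2246852$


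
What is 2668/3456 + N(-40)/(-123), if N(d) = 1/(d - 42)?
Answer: 1121371/1452384 ≈ 0.77209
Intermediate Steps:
N(d) = 1/(-42 + d)
2668/3456 + N(-40)/(-123) = 2668/3456 + 1/(-42 - 40*(-123)) = 2668*(1/3456) - 1/123/(-82) = 667/864 - 1/82*(-1/123) = 667/864 + 1/10086 = 1121371/1452384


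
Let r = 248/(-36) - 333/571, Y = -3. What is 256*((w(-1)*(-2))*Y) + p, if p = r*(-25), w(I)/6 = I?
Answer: -46401049/5139 ≈ -9029.2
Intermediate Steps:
r = -38399/5139 (r = 248*(-1/36) - 333*1/571 = -62/9 - 333/571 = -38399/5139 ≈ -7.4721)
w(I) = 6*I
p = 959975/5139 (p = -38399/5139*(-25) = 959975/5139 ≈ 186.80)
256*((w(-1)*(-2))*Y) + p = 256*(((6*(-1))*(-2))*(-3)) + 959975/5139 = 256*(-6*(-2)*(-3)) + 959975/5139 = 256*(12*(-3)) + 959975/5139 = 256*(-36) + 959975/5139 = -9216 + 959975/5139 = -46401049/5139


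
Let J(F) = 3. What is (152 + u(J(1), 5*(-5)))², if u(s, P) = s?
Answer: 24025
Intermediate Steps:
(152 + u(J(1), 5*(-5)))² = (152 + 3)² = 155² = 24025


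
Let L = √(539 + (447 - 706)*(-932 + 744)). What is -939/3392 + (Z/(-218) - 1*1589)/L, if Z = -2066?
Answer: -939/3392 - 172168*√49231/5366179 ≈ -7.3956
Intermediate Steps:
L = √49231 (L = √(539 - 259*(-188)) = √(539 + 48692) = √49231 ≈ 221.88)
-939/3392 + (Z/(-218) - 1*1589)/L = -939/3392 + (-2066/(-218) - 1*1589)/(√49231) = -939*1/3392 + (-2066*(-1/218) - 1589)*(√49231/49231) = -939/3392 + (1033/109 - 1589)*(√49231/49231) = -939/3392 - 172168*√49231/5366179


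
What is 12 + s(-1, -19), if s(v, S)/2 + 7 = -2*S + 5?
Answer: 84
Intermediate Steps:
s(v, S) = -4 - 4*S (s(v, S) = -14 + 2*(-2*S + 5) = -14 + 2*(5 - 2*S) = -14 + (10 - 4*S) = -4 - 4*S)
12 + s(-1, -19) = 12 + (-4 - 4*(-19)) = 12 + (-4 + 76) = 12 + 72 = 84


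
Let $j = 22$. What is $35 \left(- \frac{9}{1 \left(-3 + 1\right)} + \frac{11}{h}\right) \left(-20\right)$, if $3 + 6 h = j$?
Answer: $- \frac{106050}{19} \approx -5581.6$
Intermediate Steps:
$h = \frac{19}{6}$ ($h = - \frac{1}{2} + \frac{1}{6} \cdot 22 = - \frac{1}{2} + \frac{11}{3} = \frac{19}{6} \approx 3.1667$)
$35 \left(- \frac{9}{1 \left(-3 + 1\right)} + \frac{11}{h}\right) \left(-20\right) = 35 \left(- \frac{9}{1 \left(-3 + 1\right)} + \frac{11}{\frac{19}{6}}\right) \left(-20\right) = 35 \left(- \frac{9}{1 \left(-2\right)} + 11 \cdot \frac{6}{19}\right) \left(-20\right) = 35 \left(- \frac{9}{-2} + \frac{66}{19}\right) \left(-20\right) = 35 \left(\left(-9\right) \left(- \frac{1}{2}\right) + \frac{66}{19}\right) \left(-20\right) = 35 \left(\frac{9}{2} + \frac{66}{19}\right) \left(-20\right) = 35 \cdot \frac{303}{38} \left(-20\right) = \frac{10605}{38} \left(-20\right) = - \frac{106050}{19}$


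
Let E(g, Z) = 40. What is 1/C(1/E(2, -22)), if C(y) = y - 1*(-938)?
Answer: 40/37521 ≈ 0.0010661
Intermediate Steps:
C(y) = 938 + y (C(y) = y + 938 = 938 + y)
1/C(1/E(2, -22)) = 1/(938 + 1/40) = 1/(37521/40) = 40/37521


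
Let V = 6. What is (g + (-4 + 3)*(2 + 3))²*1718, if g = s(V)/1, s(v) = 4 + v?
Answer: 42950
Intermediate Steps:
g = 10 (g = (4 + 6)/1 = 10*1 = 10)
(g + (-4 + 3)*(2 + 3))²*1718 = (10 + (-4 + 3)*(2 + 3))²*1718 = (10 - 1*5)²*1718 = (10 - 5)²*1718 = 5²*1718 = 25*1718 = 42950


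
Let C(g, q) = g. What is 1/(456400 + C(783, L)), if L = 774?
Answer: 1/457183 ≈ 2.1873e-6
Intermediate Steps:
1/(456400 + C(783, L)) = 1/(456400 + 783) = 1/457183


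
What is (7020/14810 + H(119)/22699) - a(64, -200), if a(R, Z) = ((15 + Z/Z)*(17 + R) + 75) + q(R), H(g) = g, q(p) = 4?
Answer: -46207565188/33617219 ≈ -1374.5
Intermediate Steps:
a(R, Z) = 351 + 16*R (a(R, Z) = ((15 + Z/Z)*(17 + R) + 75) + 4 = ((15 + 1)*(17 + R) + 75) + 4 = (16*(17 + R) + 75) + 4 = ((272 + 16*R) + 75) + 4 = (347 + 16*R) + 4 = 351 + 16*R)
(7020/14810 + H(119)/22699) - a(64, -200) = (7020/14810 + 119/22699) - (351 + 16*64) = (7020*(1/14810) + 119*(1/22699)) - (351 + 1024) = (702/1481 + 119/22699) - 1*1375 = 16110937/33617219 - 1375 = -46207565188/33617219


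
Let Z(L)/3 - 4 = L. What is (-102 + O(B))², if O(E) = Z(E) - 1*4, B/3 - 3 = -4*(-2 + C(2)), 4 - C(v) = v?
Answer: 4489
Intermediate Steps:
C(v) = 4 - v
Z(L) = 12 + 3*L
B = 9 (B = 9 + 3*(-4*(-2 + (4 - 1*2))) = 9 + 3*(-4*(-2 + (4 - 2))) = 9 + 3*(-4*(-2 + 2)) = 9 + 3*(-4*0) = 9 + 3*0 = 9 + 0 = 9)
O(E) = 8 + 3*E (O(E) = (12 + 3*E) - 1*4 = (12 + 3*E) - 4 = 8 + 3*E)
(-102 + O(B))² = (-102 + (8 + 3*9))² = (-102 + (8 + 27))² = (-102 + 35)² = (-67)² = 4489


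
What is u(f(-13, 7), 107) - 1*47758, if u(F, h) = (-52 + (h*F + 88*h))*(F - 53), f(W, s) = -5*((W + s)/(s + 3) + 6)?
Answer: -565758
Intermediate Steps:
f(W, s) = -30 - 5*(W + s)/(3 + s) (f(W, s) = -5*((W + s)/(3 + s) + 6) = -5*(6 + (W + s)/(3 + s)) = -30 - 5*(W + s)/(3 + s))
u(F, h) = (-53 + F)*(-52 + 88*h + F*h) (u(F, h) = (-52 + (F*h + 88*h))*(-53 + F) = (-52 + (88*h + F*h))*(-53 + F) = (-52 + 88*h + F*h)*(-53 + F) = (-53 + F)*(-52 + 88*h + F*h))
u(f(-13, 7), 107) - 1*47758 = (2756 - 4664*107 - 260*(-18 - 1*(-13) - 7*7)/(3 + 7) + 107*(5*(-18 - 1*(-13) - 7*7)/(3 + 7))² + 35*(5*(-18 - 1*(-13) - 7*7)/(3 + 7))*107) - 1*47758 = (2756 - 499048 - 260*(-18 + 13 - 49)/10 + 107*(5*(-18 + 13 - 49)/10)² + 35*(5*(-18 + 13 - 49)/10)*107) - 47758 = (2756 - 499048 - 260*(-54)/10 + 107*(5*(⅒)*(-54))² + 35*(5*(⅒)*(-54))*107) - 47758 = (2756 - 499048 - 52*(-27) + 107*(-27)² + 35*(-27)*107) - 47758 = (2756 - 499048 + 1404 + 107*729 - 101115) - 47758 = (2756 - 499048 + 1404 + 78003 - 101115) - 47758 = -518000 - 47758 = -565758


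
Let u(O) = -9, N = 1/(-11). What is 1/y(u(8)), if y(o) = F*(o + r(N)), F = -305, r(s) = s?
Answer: 11/30500 ≈ 0.00036066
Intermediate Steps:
N = -1/11 ≈ -0.090909
y(o) = 305/11 - 305*o (y(o) = -305*(o - 1/11) = -305*(-1/11 + o) = 305/11 - 305*o)
1/y(u(8)) = 1/(305/11 - 305*(-9)) = 1/(305/11 + 2745) = 1/(30500/11) = 11/30500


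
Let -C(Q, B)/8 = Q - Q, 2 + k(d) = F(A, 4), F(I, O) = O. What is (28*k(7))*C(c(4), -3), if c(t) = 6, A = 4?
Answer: 0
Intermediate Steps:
k(d) = 2 (k(d) = -2 + 4 = 2)
C(Q, B) = 0 (C(Q, B) = -8*(Q - Q) = -8*0 = 0)
(28*k(7))*C(c(4), -3) = (28*2)*0 = 56*0 = 0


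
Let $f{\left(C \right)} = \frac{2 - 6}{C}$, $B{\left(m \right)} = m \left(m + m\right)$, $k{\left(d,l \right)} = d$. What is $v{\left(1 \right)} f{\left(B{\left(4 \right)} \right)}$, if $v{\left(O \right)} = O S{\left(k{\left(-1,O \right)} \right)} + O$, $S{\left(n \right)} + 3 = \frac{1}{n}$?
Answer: $\frac{3}{8} \approx 0.375$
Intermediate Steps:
$B{\left(m \right)} = 2 m^{2}$ ($B{\left(m \right)} = m 2 m = 2 m^{2}$)
$S{\left(n \right)} = -3 + \frac{1}{n}$
$f{\left(C \right)} = - \frac{4}{C}$ ($f{\left(C \right)} = \frac{2 - 6}{C} = - \frac{4}{C}$)
$v{\left(O \right)} = - 3 O$ ($v{\left(O \right)} = O \left(-3 + \frac{1}{-1}\right) + O = O \left(-3 - 1\right) + O = O \left(-4\right) + O = - 4 O + O = - 3 O$)
$v{\left(1 \right)} f{\left(B{\left(4 \right)} \right)} = \left(-3\right) 1 \left(- \frac{4}{2 \cdot 4^{2}}\right) = - 3 \left(- \frac{4}{2 \cdot 16}\right) = - 3 \left(- \frac{4}{32}\right) = - 3 \left(\left(-4\right) \frac{1}{32}\right) = \left(-3\right) \left(- \frac{1}{8}\right) = \frac{3}{8}$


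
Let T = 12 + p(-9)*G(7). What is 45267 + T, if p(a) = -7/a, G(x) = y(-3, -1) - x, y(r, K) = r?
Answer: 407441/9 ≈ 45271.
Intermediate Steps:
G(x) = -3 - x
T = 38/9 (T = 12 + (-7/(-9))*(-3 - 1*7) = 12 + (-7*(-1/9))*(-3 - 7) = 12 + (7/9)*(-10) = 12 - 70/9 = 38/9 ≈ 4.2222)
45267 + T = 45267 + 38/9 = 407441/9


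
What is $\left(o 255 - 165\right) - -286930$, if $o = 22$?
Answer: $292375$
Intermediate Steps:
$\left(o 255 - 165\right) - -286930 = \left(22 \cdot 255 - 165\right) - -286930 = \left(5610 - 165\right) + 286930 = 5445 + 286930 = 292375$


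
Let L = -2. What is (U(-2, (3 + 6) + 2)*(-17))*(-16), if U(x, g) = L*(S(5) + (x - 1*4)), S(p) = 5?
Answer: 544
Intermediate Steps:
U(x, g) = -2 - 2*x (U(x, g) = -2*(5 + (x - 1*4)) = -2*(5 + (x - 4)) = -2*(5 + (-4 + x)) = -2*(1 + x) = -2 - 2*x)
(U(-2, (3 + 6) + 2)*(-17))*(-16) = ((-2 - 2*(-2))*(-17))*(-16) = ((-2 + 4)*(-17))*(-16) = (2*(-17))*(-16) = -34*(-16) = 544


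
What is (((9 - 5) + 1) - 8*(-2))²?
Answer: 441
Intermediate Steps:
(((9 - 5) + 1) - 8*(-2))² = ((4 + 1) + 16)² = (5 + 16)² = 21² = 441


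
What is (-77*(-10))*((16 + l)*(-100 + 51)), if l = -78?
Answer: 2339260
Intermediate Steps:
(-77*(-10))*((16 + l)*(-100 + 51)) = (-77*(-10))*((16 - 78)*(-100 + 51)) = 770*(-62*(-49)) = 770*3038 = 2339260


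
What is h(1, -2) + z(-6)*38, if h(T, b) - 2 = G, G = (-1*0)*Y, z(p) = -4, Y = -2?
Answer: -150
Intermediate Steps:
G = 0 (G = -1*0*(-2) = 0*(-2) = 0)
h(T, b) = 2 (h(T, b) = 2 + 0 = 2)
h(1, -2) + z(-6)*38 = 2 - 4*38 = 2 - 152 = -150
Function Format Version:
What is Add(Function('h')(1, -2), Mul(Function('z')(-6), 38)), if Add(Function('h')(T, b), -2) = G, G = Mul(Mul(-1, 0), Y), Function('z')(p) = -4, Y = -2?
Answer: -150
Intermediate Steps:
G = 0 (G = Mul(Mul(-1, 0), -2) = Mul(0, -2) = 0)
Function('h')(T, b) = 2 (Function('h')(T, b) = Add(2, 0) = 2)
Add(Function('h')(1, -2), Mul(Function('z')(-6), 38)) = Add(2, Mul(-4, 38)) = Add(2, -152) = -150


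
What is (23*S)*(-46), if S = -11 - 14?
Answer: 26450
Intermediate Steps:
S = -25
(23*S)*(-46) = (23*(-25))*(-46) = -575*(-46) = 26450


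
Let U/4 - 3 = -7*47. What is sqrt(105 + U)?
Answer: I*sqrt(1199) ≈ 34.627*I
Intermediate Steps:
U = -1304 (U = 12 + 4*(-7*47) = 12 + 4*(-329) = 12 - 1316 = -1304)
sqrt(105 + U) = sqrt(105 - 1304) = sqrt(-1199) = I*sqrt(1199)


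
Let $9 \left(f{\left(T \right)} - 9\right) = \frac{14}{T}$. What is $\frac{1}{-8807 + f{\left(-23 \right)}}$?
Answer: $- \frac{207}{1821200} \approx -0.00011366$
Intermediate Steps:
$f{\left(T \right)} = 9 + \frac{14}{9 T}$ ($f{\left(T \right)} = 9 + \frac{14 \frac{1}{T}}{9} = 9 + \frac{14}{9 T}$)
$\frac{1}{-8807 + f{\left(-23 \right)}} = \frac{1}{-8807 + \left(9 + \frac{14}{9 \left(-23\right)}\right)} = \frac{1}{-8807 + \left(9 + \frac{14}{9} \left(- \frac{1}{23}\right)\right)} = \frac{1}{-8807 + \left(9 - \frac{14}{207}\right)} = \frac{1}{-8807 + \frac{1849}{207}} = \frac{1}{- \frac{1821200}{207}} = - \frac{207}{1821200}$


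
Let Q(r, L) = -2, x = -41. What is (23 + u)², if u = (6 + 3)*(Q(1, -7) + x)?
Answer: 132496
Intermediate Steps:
u = -387 (u = (6 + 3)*(-2 - 41) = 9*(-43) = -387)
(23 + u)² = (23 - 387)² = (-364)² = 132496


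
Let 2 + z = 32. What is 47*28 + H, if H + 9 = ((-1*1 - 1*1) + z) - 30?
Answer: 1305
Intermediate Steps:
z = 30 (z = -2 + 32 = 30)
H = -11 (H = -9 + (((-1*1 - 1*1) + 30) - 30) = -9 + (((-1 - 1) + 30) - 30) = -9 + ((-2 + 30) - 30) = -9 + (28 - 30) = -9 - 2 = -11)
47*28 + H = 47*28 - 11 = 1316 - 11 = 1305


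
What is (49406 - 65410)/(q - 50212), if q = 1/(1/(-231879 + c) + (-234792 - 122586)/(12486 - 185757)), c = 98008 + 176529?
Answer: 5809148684190/18225828371491 ≈ 0.31873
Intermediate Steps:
c = 274537
q = 351971158/725962095 (q = 1/(1/(-231879 + 274537) + (-234792 - 122586)/(12486 - 185757)) = 1/(1/42658 - 357378/(-173271)) = 1/(1/42658 - 357378*(-1/173271)) = 1/(1/42658 + 17018/8251) = 1/(725962095/351971158) = 351971158/725962095 ≈ 0.48483)
(49406 - 65410)/(q - 50212) = (49406 - 65410)/(351971158/725962095 - 50212) = -16004/(-36451656742982/725962095) = -16004*(-725962095/36451656742982) = 5809148684190/18225828371491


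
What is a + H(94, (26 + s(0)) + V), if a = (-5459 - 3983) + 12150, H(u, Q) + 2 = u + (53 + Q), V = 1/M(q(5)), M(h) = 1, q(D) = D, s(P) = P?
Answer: 2880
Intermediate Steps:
V = 1 (V = 1/1 = 1)
H(u, Q) = 51 + Q + u (H(u, Q) = -2 + (u + (53 + Q)) = -2 + (53 + Q + u) = 51 + Q + u)
a = 2708 (a = -9442 + 12150 = 2708)
a + H(94, (26 + s(0)) + V) = 2708 + (51 + ((26 + 0) + 1) + 94) = 2708 + (51 + (26 + 1) + 94) = 2708 + (51 + 27 + 94) = 2708 + 172 = 2880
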